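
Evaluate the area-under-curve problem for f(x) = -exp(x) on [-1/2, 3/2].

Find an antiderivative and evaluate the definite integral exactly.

Antiderivative: F(x) = -exp(x); value = -exp(3/2) + exp(-1/2)

Check any antiderivative F(x) by computing F'(x) and comparing it with f(x).
F(x) = -exp(x) is an antiderivative of f.
Check: d/dx[-exp(x)] = -exp(x) = f(x).
F(3/2) = -exp(3/2); F(-1/2) = -exp(-1/2).
Integral = F(3/2) - F(-1/2) = -exp(3/2) + exp(-1/2).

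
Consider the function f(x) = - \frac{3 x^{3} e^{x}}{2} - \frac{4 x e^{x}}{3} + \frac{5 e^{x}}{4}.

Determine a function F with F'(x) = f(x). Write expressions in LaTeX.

Recognize the product-rule pattern: f = u'v + uv' with u = - \frac{3 x^{3}}{2} + \frac{9 x^{2}}{2} - \frac{31 x}{3} + \frac{139}{12}, v = e^{x}, so integration by parts undoes it.
Check: d/dx[- \frac{\left(18 x^{3} - 54 x^{2} + 124 x - 139\right) e^{x}}{12}] = - \frac{3 x^{3} e^{x}}{2} - \frac{4 x e^{x}}{3} + \frac{5 e^{x}}{4} = f(x).

An antiderivative is F(x) = - \frac{\left(18 x^{3} - 54 x^{2} + 124 x - 139\right) e^{x}}{12}.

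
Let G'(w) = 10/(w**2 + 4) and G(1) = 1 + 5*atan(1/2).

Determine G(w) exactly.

G(w) = 5*atan(w/2) + 1

Since d/dw undoes antidifferentiation here, G(w) must give back the stated G'(w).
A general antiderivative is 5*atan(w/2) + C.
The condition gives C = 1 + 5*atan(1/2) - (5*atan(1/2)) = 1.
So G(w) = 5*atan(w/2) + 1.
Check: d/dw[5*atan(w/2) + 1] = 10/(w**2 + 4) = G'(w).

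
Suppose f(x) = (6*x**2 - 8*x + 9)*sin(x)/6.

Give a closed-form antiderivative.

An antiderivative is F(x) = -x**2*cos(x) + 2*x*sin(x) + 4*x*cos(x)/3 - 4*sin(x)/3 + cos(x)/2.

Since d/dx undoes antidifferentiation here, F'(x) = f(x) is required of F(x).
Check: d/dx[-x**2*cos(x) + 2*x*sin(x) + 4*x*cos(x)/3 - 4*sin(x)/3 + cos(x)/2] = x**2*sin(x) - 4*x*sin(x)/3 + 3*sin(x)/2, which equals f(x).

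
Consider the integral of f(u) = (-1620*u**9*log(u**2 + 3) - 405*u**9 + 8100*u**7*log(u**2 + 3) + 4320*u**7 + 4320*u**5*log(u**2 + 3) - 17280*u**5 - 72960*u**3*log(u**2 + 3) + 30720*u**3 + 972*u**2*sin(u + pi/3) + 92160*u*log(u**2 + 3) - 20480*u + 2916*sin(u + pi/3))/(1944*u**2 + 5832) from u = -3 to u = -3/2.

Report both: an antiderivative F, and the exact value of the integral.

A candidate is checked by its d/du: the result must match f(u).
F(u) = (-5*(3*u**2 - 8)**4*log(u**2 + 3) - 1944*cos(u + pi/3))/3888 is an antiderivative of f.
Check: d/du[(-5*(3*u**2 - 8)**4*log(u**2 + 3) - 1944*cos(u + pi/3))/3888] = (-1620*u**9*log(u**2 + 3) - 405*u**9 + 8100*u**7*log(u**2 + 3) + 4320*u**7 + 4320*u**5*log(u**2 + 3) - 17280*u**5 - 72960*u**3*log(u**2 + 3) + 30720*u**3 + 972*u**2*sin(u + pi/3) + 92160*u*log(u**2 + 3) - 20480*u + 2916*sin(u + pi/3))/(1944*u**2 + 5832) = f(u).
F(-3/2) = -sin(pi/6 + 3/2)/2 - 3125*log(21/4)/995328; F(-3) = -651605*log(12)/3888 - sin(pi/6 + 3)/2.
Integral = F(-3/2) - F(-3) = -sin(pi/6 + 3/2)/2 + sin(pi/6 + 3)/2 - 3125*log(21/4)/995328 + 651605*log(12)/3888.

Antiderivative: F(u) = (-5*(3*u**2 - 8)**4*log(u**2 + 3) - 1944*cos(u + pi/3))/3888; value = -sin(pi/6 + 3/2)/2 + sin(pi/6 + 3)/2 - 3125*log(21/4)/995328 + 651605*log(12)/3888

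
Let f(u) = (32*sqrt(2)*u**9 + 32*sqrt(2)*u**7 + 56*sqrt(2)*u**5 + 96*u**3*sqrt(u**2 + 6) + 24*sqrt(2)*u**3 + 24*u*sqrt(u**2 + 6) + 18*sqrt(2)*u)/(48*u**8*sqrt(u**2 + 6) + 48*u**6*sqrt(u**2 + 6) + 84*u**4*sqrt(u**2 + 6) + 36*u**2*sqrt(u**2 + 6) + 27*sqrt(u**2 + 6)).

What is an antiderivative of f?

An antiderivative is F(u) = 2*(sqrt(2)*sqrt(u**2 + 6)*(4*u**4 + 2*u**2 + 3) - 3)/(3*(4*u**4 + 2*u**2 + 3)).

Check any antiderivative F(u) by computing F'(u) and comparing it with f(u).
Check: d/du[2*(sqrt(2)*sqrt(u**2 + 6)*(4*u**4 + 2*u**2 + 3) - 3)/(3*(4*u**4 + 2*u**2 + 3))] = (32*sqrt(2)*u**9 + 32*sqrt(2)*u**7 + 56*sqrt(2)*u**5 + 96*u**3*sqrt(u**2 + 6) + 24*sqrt(2)*u**3 + 24*u*sqrt(u**2 + 6) + 18*sqrt(2)*u)/(48*u**8*sqrt(u**2 + 6) + 48*u**6*sqrt(u**2 + 6) + 84*u**4*sqrt(u**2 + 6) + 36*u**2*sqrt(u**2 + 6) + 27*sqrt(u**2 + 6)) = f(u).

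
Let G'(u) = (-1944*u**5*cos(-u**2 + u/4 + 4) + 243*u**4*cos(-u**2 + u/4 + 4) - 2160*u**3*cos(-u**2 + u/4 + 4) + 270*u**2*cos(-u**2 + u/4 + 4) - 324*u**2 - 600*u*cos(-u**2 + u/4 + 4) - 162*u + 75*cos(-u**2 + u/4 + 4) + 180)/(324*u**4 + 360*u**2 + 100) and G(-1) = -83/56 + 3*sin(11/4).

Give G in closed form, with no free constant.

G(u) = (108*u**2*sin(-u**2 + u/4 + 4) - 36*u**2 + 36*u + 60*sin(-u**2 + u/4 + 4) - 11)/(4*(9*u**2 + 5))

Recover the given G'(u) by differentiating a candidate G(u); any mismatch rules it out.
A general antiderivative is (3*u + 3/4)/(3*u**2 + 5/3) + 3*sin(-u**2 + u/4 + 4) + C.
The condition gives C = -83/56 + 3*sin(11/4) - (-27/56 + 3*sin(11/4)) = -1.
So G(u) = (108*u**2*sin(-u**2 + u/4 + 4) - 36*u**2 + 36*u + 60*sin(-u**2 + u/4 + 4) - 11)/(4*(9*u**2 + 5)).
Check: d/du[(108*u**2*sin(-u**2 + u/4 + 4) - 36*u**2 + 36*u + 60*sin(-u**2 + u/4 + 4) - 11)/(4*(9*u**2 + 5))] = (-1944*u**5*cos(-u**2 + u/4 + 4) + 243*u**4*cos(-u**2 + u/4 + 4) - 2160*u**3*cos(-u**2 + u/4 + 4) + 270*u**2*cos(-u**2 + u/4 + 4) - 324*u**2 - 600*u*cos(-u**2 + u/4 + 4) - 162*u + 75*cos(-u**2 + u/4 + 4) + 180)/(324*u**4 + 360*u**2 + 100) = G'(u).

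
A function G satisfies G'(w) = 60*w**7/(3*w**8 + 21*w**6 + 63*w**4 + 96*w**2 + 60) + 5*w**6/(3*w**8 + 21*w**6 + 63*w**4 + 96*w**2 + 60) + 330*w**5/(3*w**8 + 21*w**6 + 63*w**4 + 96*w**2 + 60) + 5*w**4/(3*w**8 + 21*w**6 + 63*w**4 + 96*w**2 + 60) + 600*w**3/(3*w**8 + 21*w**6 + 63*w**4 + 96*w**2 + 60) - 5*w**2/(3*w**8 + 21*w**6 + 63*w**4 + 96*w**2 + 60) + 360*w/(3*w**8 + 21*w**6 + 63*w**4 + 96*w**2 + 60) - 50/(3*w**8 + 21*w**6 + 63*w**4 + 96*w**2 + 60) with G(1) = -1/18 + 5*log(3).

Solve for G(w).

G(w) = (3*w**2 - 10*w + 30*(w**2 + 2)*log(w**4/3 + w**2 + 5/3) + 6)/(6*(w**2 + 2))

Integrate term by term and add the pieces.
A general antiderivative is -5*w/(3*(w**2 + 2)) + 5*log(w**4/3 + w**2 + 5/3) + C.
The condition gives C = -1/18 + 5*log(3) - (-5/9 + 5*log(3)) = 1/2.
So G(w) = (3*w**2 - 10*w + 30*(w**2 + 2)*log(w**4/3 + w**2 + 5/3) + 6)/(6*(w**2 + 2)).
Check: d/dw[(3*w**2 - 10*w + 30*(w**2 + 2)*log(w**4/3 + w**2 + 5/3) + 6)/(6*(w**2 + 2))] = (60*w**7 + 5*w**6 + 330*w**5 + 5*w**4 + 600*w**3 - 5*w**2 + 360*w - 50)/(3*w**8 + 21*w**6 + 63*w**4 + 96*w**2 + 60), which equals G'(w).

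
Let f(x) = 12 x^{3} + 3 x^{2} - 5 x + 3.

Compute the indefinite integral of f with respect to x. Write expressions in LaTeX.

Integrate term by term and add the pieces.
Check: d/dx[3 x^{4} + x^{3} - \frac{5 x^{2}}{2} + 3 x] = 12 x^{3} + 3 x^{2} - 5 x + 3 = f(x).

F(x) = 3 x^{4} + x^{3} - \frac{5 x^{2}}{2} + 3 x + C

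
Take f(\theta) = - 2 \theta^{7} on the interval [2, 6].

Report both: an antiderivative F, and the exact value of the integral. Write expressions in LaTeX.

A candidate is checked by its d/d\theta: the result must match f(\theta).
F(\theta) = - \frac{\theta^{8}}{4} is an antiderivative of f.
Check: d/d\theta[- \frac{\theta^{8}}{4}] = - 2 \theta^{7} = f(\theta).
F(6) = -419904; F(2) = -64.
Integral = F(6) - F(2) = -419840.

Antiderivative: F(\theta) = - \frac{\theta^{8}}{4}; value = -419840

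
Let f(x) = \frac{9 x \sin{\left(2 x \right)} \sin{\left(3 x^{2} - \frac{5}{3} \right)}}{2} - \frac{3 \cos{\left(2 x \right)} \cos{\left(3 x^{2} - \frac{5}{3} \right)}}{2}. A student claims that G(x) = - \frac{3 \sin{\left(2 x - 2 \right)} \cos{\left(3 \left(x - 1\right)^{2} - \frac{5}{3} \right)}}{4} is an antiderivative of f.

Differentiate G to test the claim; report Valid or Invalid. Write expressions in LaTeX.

d/dx[G] = \frac{9 x \sin{\left(2 x - 2 \right)} \sin{\left(3 x^{2} - 6 x + \frac{4}{3} \right)}}{2} - \frac{9 \sin{\left(2 x - 2 \right)} \sin{\left(3 x^{2} - 6 x + \frac{4}{3} \right)}}{2} - \frac{3 \cos{\left(2 x - 2 \right)} \cos{\left(3 x^{2} - 6 x + \frac{4}{3} \right)}}{2}
d/dx[G] - f(x) = - \frac{9 x \sin{\left(2 x \right)} \sin{\left(3 x^{2} - \frac{5}{3} \right)}}{2} + \frac{9 x \sin{\left(2 x - 2 \right)} \sin{\left(3 x^{2} - 6 x + \frac{4}{3} \right)}}{2} - \frac{9 \sin{\left(2 x - 2 \right)} \sin{\left(3 x^{2} - 6 x + \frac{4}{3} \right)}}{2} + \frac{3 \cos{\left(2 x \right)} \cos{\left(3 x^{2} - \frac{5}{3} \right)}}{2} - \frac{3 \cos{\left(2 x - 2 \right)} \cos{\left(3 x^{2} - 6 x + \frac{4}{3} \right)}}{2} != 0.

Invalid: d/dx[G] - f = - \frac{9 x \sin{\left(2 x \right)} \sin{\left(3 x^{2} - \frac{5}{3} \right)}}{2} + \frac{9 x \sin{\left(2 x - 2 \right)} \sin{\left(3 x^{2} - 6 x + \frac{4}{3} \right)}}{2} - \frac{9 \sin{\left(2 x - 2 \right)} \sin{\left(3 x^{2} - 6 x + \frac{4}{3} \right)}}{2} + \frac{3 \cos{\left(2 x \right)} \cos{\left(3 x^{2} - \frac{5}{3} \right)}}{2} - \frac{3 \cos{\left(2 x - 2 \right)} \cos{\left(3 x^{2} - 6 x + \frac{4}{3} \right)}}{2}, which is not 0.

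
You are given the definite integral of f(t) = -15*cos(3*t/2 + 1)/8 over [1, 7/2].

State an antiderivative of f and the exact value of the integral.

Antiderivative: F(t) = -5*sin(3*t/2 + 1)/4; value = -5*sin(25/4)/4 + 5*sin(5/2)/4

Differentiate the proposed F(t) back; it has to land on f(t) exactly.
F(t) = -5*sin(3*t/2 + 1)/4 is an antiderivative of f.
Check: d/dt[-5*sin(3*t/2 + 1)/4] = -15*cos(3*t/2 + 1)/8 = f(t).
F(7/2) = -5*sin(25/4)/4; F(1) = -5*sin(5/2)/4.
Integral = F(7/2) - F(1) = -5*sin(25/4)/4 + 5*sin(5/2)/4.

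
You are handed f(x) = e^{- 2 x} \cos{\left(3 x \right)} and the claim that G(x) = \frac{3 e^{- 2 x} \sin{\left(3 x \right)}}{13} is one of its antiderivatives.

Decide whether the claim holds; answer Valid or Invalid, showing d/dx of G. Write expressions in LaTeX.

d/dx[G] = \frac{\left(- 6 \sin{\left(3 x \right)} + 9 \cos{\left(3 x \right)}\right) e^{- 2 x}}{13}
d/dx[G] - f(x) = \frac{\left(- 6 \sin{\left(3 x \right)} - 4 \cos{\left(3 x \right)}\right) e^{- 2 x}}{13} != 0.

Invalid: d/dx[G] - f = \frac{\left(- 6 \sin{\left(3 x \right)} - 4 \cos{\left(3 x \right)}\right) e^{- 2 x}}{13}, which is not 0.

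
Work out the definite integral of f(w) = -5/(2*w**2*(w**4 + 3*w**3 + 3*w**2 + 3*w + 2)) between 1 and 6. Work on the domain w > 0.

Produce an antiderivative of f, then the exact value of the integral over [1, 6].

Factor the denominator (2*w**2*(w + 1)*(w + 2)*(w**2 + 1)) and decompose: f = -(3*w - 1)/(4*(w**2 + 1)) + 1/(8*(w + 2)) - 5/(4*(w + 1)) + 15/(8*w) - 5/(4*w**2); each piece integrates to a log, atan, or power term.
F(w) = (15*w*log(w) - 10*w*log(w + 1) + w*log(w + 2) - 3*w*log(w**2 + 1) + 2*w*atan(w) + 10)/(8*w) is an antiderivative of f.
Check: d/dw[(15*w*log(w) - 10*w*log(w + 1) + w*log(w + 2) - 3*w*log(w**2 + 1) + 2*w*atan(w) + 10)/(8*w)] = -5/(2*w**6 + 6*w**5 + 6*w**4 + 6*w**3 + 4*w**2), which equals f(w).
F(6) = -5*log(7)/4 - 3*log(37)/8 + 5/24 + log(8)/8 + atan(6)/4 + 15*log(6)/8; F(1) = -13*log(2)/8 + log(3)/8 + pi/16 + 5/4.
Integral = F(6) - F(1) = -5*log(7)/4 - 3*log(37)/8 - 25/24 - pi/16 - log(3)/8 + log(8)/8 + atan(6)/4 + 13*log(2)/8 + 15*log(6)/8.

Antiderivative: F(w) = (15*w*log(w) - 10*w*log(w + 1) + w*log(w + 2) - 3*w*log(w**2 + 1) + 2*w*atan(w) + 10)/(8*w); value = -5*log(7)/4 - 3*log(37)/8 - 25/24 - pi/16 - log(3)/8 + log(8)/8 + atan(6)/4 + 13*log(2)/8 + 15*log(6)/8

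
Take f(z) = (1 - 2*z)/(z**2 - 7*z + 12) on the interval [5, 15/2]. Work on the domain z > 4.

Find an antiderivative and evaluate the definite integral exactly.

Antiderivative: F(z) = -7*log(z - 4) + 5*log(z - 3); value = -7*log(7/2) - 5*log(2) + 5*log(9/2)

The denominator factors as (z - 4)*(z - 3); partial fractions split f into directly integrable pieces: 5/(z - 3) - 7/(z - 4).
F(z) = -7*log(z - 4) + 5*log(z - 3) is an antiderivative of f.
Check: d/dz[-7*log(z - 4) + 5*log(z - 3)] = (1 - 2*z)/(z**2 - 7*z + 12) = f(z).
F(15/2) = -7*log(7/2) + 5*log(9/2); F(5) = 5*log(2).
Integral = F(15/2) - F(5) = -7*log(7/2) - 5*log(2) + 5*log(9/2).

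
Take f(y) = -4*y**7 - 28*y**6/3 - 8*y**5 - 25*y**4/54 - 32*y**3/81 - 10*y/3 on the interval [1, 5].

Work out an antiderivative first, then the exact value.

Integrate term by term and add the pieces.
F(y) = -y**8/2 - 4*y**7/3 - 4*y**6/3 - 5*y**5/54 - 8*y**4/81 - 5*y**2/3 is an antiderivative of f.
Check: d/dy[-y**8/2 - 4*y**7/3 - 4*y**6/3 - 5*y**5/54 - 8*y**4/81 - 5*y**2/3] = -4*y**7 - 28*y**6/3 - 8*y**5 - 25*y**4/54 - 32*y**3/81 - 10*y/3 = f(y).
F(5) = -25977125/81; F(1) = -407/81.
Integral = F(5) - F(1) = -2886302/9.

Antiderivative: F(y) = -y**8/2 - 4*y**7/3 - 4*y**6/3 - 5*y**5/54 - 8*y**4/81 - 5*y**2/3; value = -2886302/9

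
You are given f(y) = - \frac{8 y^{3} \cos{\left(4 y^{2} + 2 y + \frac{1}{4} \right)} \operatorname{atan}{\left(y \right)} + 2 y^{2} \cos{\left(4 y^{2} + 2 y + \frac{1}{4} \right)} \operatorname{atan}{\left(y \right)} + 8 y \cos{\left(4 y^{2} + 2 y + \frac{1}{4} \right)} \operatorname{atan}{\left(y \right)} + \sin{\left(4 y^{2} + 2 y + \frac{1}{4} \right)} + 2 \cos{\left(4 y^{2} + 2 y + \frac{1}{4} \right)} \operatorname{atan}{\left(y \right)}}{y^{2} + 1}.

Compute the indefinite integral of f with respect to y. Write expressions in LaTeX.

Recognize the product-rule pattern: f = u'v + uv' with u = - \operatorname{atan}{\left(y \right)}, v = \sin{\left(4 y^{2} + 2 y + \frac{1}{4} \right)}, so integration by parts undoes it.
Check: d/dy[- \sin{\left(4 y^{2} + 2 y + \frac{1}{4} \right)} \operatorname{atan}{\left(y \right)}] = \frac{- 8 y^{3} \cos{\left(4 y^{2} + 2 y + \frac{1}{4} \right)} \operatorname{atan}{\left(y \right)} - 2 y^{2} \cos{\left(4 y^{2} + 2 y + \frac{1}{4} \right)} \operatorname{atan}{\left(y \right)} - 8 y \cos{\left(4 y^{2} + 2 y + \frac{1}{4} \right)} \operatorname{atan}{\left(y \right)} - \sin{\left(4 y^{2} + 2 y + \frac{1}{4} \right)} - 2 \cos{\left(4 y^{2} + 2 y + \frac{1}{4} \right)} \operatorname{atan}{\left(y \right)}}{y^{2} + 1}, which equals f(y).

F(y) = - \sin{\left(4 y^{2} + 2 y + \frac{1}{4} \right)} \operatorname{atan}{\left(y \right)} + C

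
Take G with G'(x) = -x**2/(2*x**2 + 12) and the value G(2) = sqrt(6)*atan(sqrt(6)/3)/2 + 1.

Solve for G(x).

Check a candidate G(x) by differentiating: d/dx[G] must match the given G'(x).
A general antiderivative is -x/2 + sqrt(6)*atan(sqrt(6)*x/6)/2 + C.
The condition gives C = sqrt(6)*atan(sqrt(6)/3)/2 + 1 - (-1 + sqrt(6)*atan(sqrt(6)/3)/2) = 2.
So G(x) = (-x + sqrt(6)*atan(sqrt(6)*x/6) + 4)/2.
Check: d/dx[(-x + sqrt(6)*atan(sqrt(6)*x/6) + 4)/2] = -x**2/(2*x**2 + 12) = G'(x).

G(x) = (-x + sqrt(6)*atan(sqrt(6)*x/6) + 4)/2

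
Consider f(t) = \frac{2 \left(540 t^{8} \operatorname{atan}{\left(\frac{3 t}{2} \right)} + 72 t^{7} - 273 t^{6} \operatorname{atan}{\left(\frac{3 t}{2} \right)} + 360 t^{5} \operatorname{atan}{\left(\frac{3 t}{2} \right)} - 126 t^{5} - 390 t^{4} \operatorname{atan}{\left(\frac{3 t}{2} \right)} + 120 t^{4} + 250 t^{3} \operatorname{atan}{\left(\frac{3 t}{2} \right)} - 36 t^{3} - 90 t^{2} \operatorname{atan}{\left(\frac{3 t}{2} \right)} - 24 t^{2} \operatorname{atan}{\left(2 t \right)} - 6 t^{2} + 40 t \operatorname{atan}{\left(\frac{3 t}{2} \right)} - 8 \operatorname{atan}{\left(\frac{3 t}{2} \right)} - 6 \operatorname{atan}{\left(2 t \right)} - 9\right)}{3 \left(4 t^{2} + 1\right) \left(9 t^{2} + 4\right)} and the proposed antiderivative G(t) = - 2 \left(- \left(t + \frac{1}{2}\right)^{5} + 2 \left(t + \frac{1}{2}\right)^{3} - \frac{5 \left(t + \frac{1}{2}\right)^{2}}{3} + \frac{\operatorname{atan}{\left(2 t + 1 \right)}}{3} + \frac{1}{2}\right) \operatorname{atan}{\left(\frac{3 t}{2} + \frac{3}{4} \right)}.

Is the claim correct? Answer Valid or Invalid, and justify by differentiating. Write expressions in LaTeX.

d/dt[G] = \frac{17280 t^{8} \operatorname{atan}{\left(\frac{3 t}{2} + \frac{3}{4} \right)} + 69120 t^{7} \operatorname{atan}{\left(\frac{3 t}{2} + \frac{3}{4} \right)} + 2304 t^{7} + 112224 t^{6} \operatorname{atan}{\left(\frac{3 t}{2} + \frac{3}{4} \right)} + 8064 t^{6} + 106272 t^{5} \operatorname{atan}{\left(\frac{3 t}{2} + \frac{3}{4} \right)} + 8064 t^{5} + 59160 t^{4} \operatorname{atan}{\left(\frac{3 t}{2} + \frac{3}{4} \right)} + 3840 t^{4} + 20240 t^{3} \operatorname{atan}{\left(\frac{3 t}{2} + \frac{3}{4} \right)} + 1488 t^{3} + 4170 t^{2} \operatorname{atan}{\left(\frac{3 t}{2} + \frac{3}{4} \right)} - 768 t^{2} \operatorname{atan}{\left(2 t + 1 \right)} + 312 t^{2} + 1202 t \operatorname{atan}{\left(\frac{3 t}{2} + \frac{3}{4} \right)} - 768 t \operatorname{atan}{\left(2 t + 1 \right)} - 144 t + 175 \operatorname{atan}{\left(\frac{3 t}{2} + \frac{3}{4} \right)} - 384 \operatorname{atan}{\left(2 t + 1 \right)} - 348}{1728 t^{4} + 3456 t^{3} + 3792 t^{2} + 2064 t + 600}
d/dt[G] - f(t) = \frac{- 622080 t^{12} \operatorname{atan}{\left(\frac{3 t}{2} \right)} + 622080 t^{12} \operatorname{atan}{\left(\frac{3 t}{2} + \frac{3}{4} \right)} - 1244160 t^{11} \operatorname{atan}{\left(\frac{3 t}{2} \right)} + 2488320 t^{11} \operatorname{atan}{\left(\frac{3 t}{2} + \frac{3}{4} \right)} - 1050624 t^{10} \operatorname{atan}{\left(\frac{3 t}{2} \right)} + 4472064 t^{10} \operatorname{atan}{\left(\frac{3 t}{2} + \frac{3}{4} \right)} + 124416 t^{10} - 528768 t^{9} \operatorname{atan}{\left(\frac{3 t}{2} \right)} + 5553792 t^{9} \operatorname{atan}{\left(\frac{3 t}{2} + \frac{3}{4} \right)} + 311040 t^{9} + 93984 t^{8} \operatorname{atan}{\left(\frac{3 t}{2} \right)} + 5004480 t^{8} \operatorname{atan}{\left(\frac{3 t}{2} + \frac{3}{4} \right)} + 392832 t^{8} + 76128 t^{7} \operatorname{atan}{\left(\frac{3 t}{2} \right)} + 3661920 t^{7} \operatorname{atan}{\left(\frac{3 t}{2} + \frac{3}{4} \right)} + 319104 t^{7} + 127440 t^{6} \operatorname{atan}{\left(\frac{3 t}{2} \right)} + 27648 t^{6} \operatorname{atan}{\left(2 t \right)} + 2078016 t^{6} \operatorname{atan}{\left(\frac{3 t}{2} + \frac{3}{4} \right)} - 27648 t^{6} \operatorname{atan}{\left(2 t + 1 \right)} + 99360 t^{6} - 78080 t^{5} \operatorname{atan}{\left(\frac{3 t}{2} \right)} + 55296 t^{5} \operatorname{atan}{\left(2 t \right)} + 974360 t^{5} \operatorname{atan}{\left(\frac{3 t}{2} + \frac{3}{4} \right)} - 27648 t^{5} \operatorname{atan}{\left(2 t + 1 \right)} + 54384 t^{5} - 43424 t^{4} \operatorname{atan}{\left(\frac{3 t}{2} \right)} + 67584 t^{4} \operatorname{atan}{\left(2 t \right)} + 347190 t^{4} \operatorname{atan}{\left(\frac{3 t}{2} + \frac{3}{4} \right)} - 33024 t^{4} \operatorname{atan}{\left(2 t + 1 \right)} + 37704 t^{4} - 58848 t^{3} \operatorname{atan}{\left(\frac{3 t}{2} \right)} + 46848 t^{3} \operatorname{atan}{\left(2 t \right)} + 111010 t^{3} \operatorname{atan}{\left(\frac{3 t}{2} + \frac{3}{4} \right)} - 19200 t^{3} \operatorname{atan}{\left(2 t + 1 \right)} + 45744 t^{3} + 1184 t^{2} \operatorname{atan}{\left(\frac{3 t}{2} \right)} + 24768 t^{2} \operatorname{atan}{\left(2 t \right)} + 21055 t^{2} \operatorname{atan}{\left(\frac{3 t}{2} + \frac{3}{4} \right)} - 12672 t^{2} \operatorname{atan}{\left(2 t + 1 \right)} + 17700 t^{2} - 4992 t \operatorname{atan}{\left(\frac{3 t}{2} \right)} + 8256 t \operatorname{atan}{\left(2 t \right)} + 4808 t \operatorname{atan}{\left(\frac{3 t}{2} + \frac{3}{4} \right)} - 3072 t \operatorname{atan}{\left(2 t + 1 \right)} + 11808 t + 3200 \operatorname{atan}{\left(\frac{3 t}{2} \right)} + 2400 \operatorname{atan}{\left(2 t \right)} + 700 \operatorname{atan}{\left(\frac{3 t}{2} + \frac{3}{4} \right)} - 1536 \operatorname{atan}{\left(2 t + 1 \right)} + 2208}{62208 t^{8} + 124416 t^{7} + 179712 t^{6} + 160704 t^{5} + 123312 t^{4} + 65424 t^{3} + 30168 t^{2} + 8256 t + 2400} != 0.

Invalid: d/dt[G] - f = \frac{- 622080 t^{12} \operatorname{atan}{\left(\frac{3 t}{2} \right)} + 622080 t^{12} \operatorname{atan}{\left(\frac{3 t}{2} + \frac{3}{4} \right)} - 1244160 t^{11} \operatorname{atan}{\left(\frac{3 t}{2} \right)} + 2488320 t^{11} \operatorname{atan}{\left(\frac{3 t}{2} + \frac{3}{4} \right)} - 1050624 t^{10} \operatorname{atan}{\left(\frac{3 t}{2} \right)} + 4472064 t^{10} \operatorname{atan}{\left(\frac{3 t}{2} + \frac{3}{4} \right)} + 124416 t^{10} - 528768 t^{9} \operatorname{atan}{\left(\frac{3 t}{2} \right)} + 5553792 t^{9} \operatorname{atan}{\left(\frac{3 t}{2} + \frac{3}{4} \right)} + 311040 t^{9} + 93984 t^{8} \operatorname{atan}{\left(\frac{3 t}{2} \right)} + 5004480 t^{8} \operatorname{atan}{\left(\frac{3 t}{2} + \frac{3}{4} \right)} + 392832 t^{8} + 76128 t^{7} \operatorname{atan}{\left(\frac{3 t}{2} \right)} + 3661920 t^{7} \operatorname{atan}{\left(\frac{3 t}{2} + \frac{3}{4} \right)} + 319104 t^{7} + 127440 t^{6} \operatorname{atan}{\left(\frac{3 t}{2} \right)} + 27648 t^{6} \operatorname{atan}{\left(2 t \right)} + 2078016 t^{6} \operatorname{atan}{\left(\frac{3 t}{2} + \frac{3}{4} \right)} - 27648 t^{6} \operatorname{atan}{\left(2 t + 1 \right)} + 99360 t^{6} - 78080 t^{5} \operatorname{atan}{\left(\frac{3 t}{2} \right)} + 55296 t^{5} \operatorname{atan}{\left(2 t \right)} + 974360 t^{5} \operatorname{atan}{\left(\frac{3 t}{2} + \frac{3}{4} \right)} - 27648 t^{5} \operatorname{atan}{\left(2 t + 1 \right)} + 54384 t^{5} - 43424 t^{4} \operatorname{atan}{\left(\frac{3 t}{2} \right)} + 67584 t^{4} \operatorname{atan}{\left(2 t \right)} + 347190 t^{4} \operatorname{atan}{\left(\frac{3 t}{2} + \frac{3}{4} \right)} - 33024 t^{4} \operatorname{atan}{\left(2 t + 1 \right)} + 37704 t^{4} - 58848 t^{3} \operatorname{atan}{\left(\frac{3 t}{2} \right)} + 46848 t^{3} \operatorname{atan}{\left(2 t \right)} + 111010 t^{3} \operatorname{atan}{\left(\frac{3 t}{2} + \frac{3}{4} \right)} - 19200 t^{3} \operatorname{atan}{\left(2 t + 1 \right)} + 45744 t^{3} + 1184 t^{2} \operatorname{atan}{\left(\frac{3 t}{2} \right)} + 24768 t^{2} \operatorname{atan}{\left(2 t \right)} + 21055 t^{2} \operatorname{atan}{\left(\frac{3 t}{2} + \frac{3}{4} \right)} - 12672 t^{2} \operatorname{atan}{\left(2 t + 1 \right)} + 17700 t^{2} - 4992 t \operatorname{atan}{\left(\frac{3 t}{2} \right)} + 8256 t \operatorname{atan}{\left(2 t \right)} + 4808 t \operatorname{atan}{\left(\frac{3 t}{2} + \frac{3}{4} \right)} - 3072 t \operatorname{atan}{\left(2 t + 1 \right)} + 11808 t + 3200 \operatorname{atan}{\left(\frac{3 t}{2} \right)} + 2400 \operatorname{atan}{\left(2 t \right)} + 700 \operatorname{atan}{\left(\frac{3 t}{2} + \frac{3}{4} \right)} - 1536 \operatorname{atan}{\left(2 t + 1 \right)} + 2208}{62208 t^{8} + 124416 t^{7} + 179712 t^{6} + 160704 t^{5} + 123312 t^{4} + 65424 t^{3} + 30168 t^{2} + 8256 t + 2400}, which is not 0.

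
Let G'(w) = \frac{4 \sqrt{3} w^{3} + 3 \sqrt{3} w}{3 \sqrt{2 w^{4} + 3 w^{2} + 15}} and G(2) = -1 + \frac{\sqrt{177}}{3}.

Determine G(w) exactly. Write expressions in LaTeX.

The substitution u = \frac{2 w^{4}}{3} + w^{2} + 5 works: G'(w) is exactly (dG/du)*(du/dw) for that inner function.
A general antiderivative is \sqrt{\frac{2 w^{4}}{3} + w^{2} + 5} + C.
The condition gives C = -1 + \frac{\sqrt{177}}{3} - (\frac{\sqrt{177}}{3}) = -1.
So G(w) = \sqrt{\frac{2 w^{4}}{3} + w^{2} + 5} - 1.
Check: d/dw[\sqrt{\frac{2 w^{4}}{3} + w^{2} + 5} - 1] = \frac{4 \sqrt{3} w^{3} + 3 \sqrt{3} w}{3 \sqrt{2 w^{4} + 3 w^{2} + 15}} = G'(w).

G(w) = \sqrt{\frac{2 w^{4}}{3} + w^{2} + 5} - 1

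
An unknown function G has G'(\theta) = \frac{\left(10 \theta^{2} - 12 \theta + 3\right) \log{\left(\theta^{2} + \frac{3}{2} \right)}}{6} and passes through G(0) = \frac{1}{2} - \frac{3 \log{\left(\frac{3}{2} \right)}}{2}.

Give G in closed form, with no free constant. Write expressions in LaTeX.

Differentiate the proposed G(\theta) back; it has to land on the given G'(\theta).
A general antiderivative is - \frac{10 \theta^{3}}{27} + \theta^{2} + \frac{2 \theta}{3} + \left(\frac{5 \theta^{3}}{9} - \theta^{2} + \frac{\theta}{2}\right) \log{\left(\theta^{2} + \frac{3}{2} \right)} - \frac{3 \log{\left(\theta^{2} + \frac{3}{2} \right)}}{2} - \frac{\sqrt{6} \operatorname{atan}{\left(\frac{\sqrt{6} \theta}{3} \right)}}{3} + C.
The condition gives C = \frac{1}{2} - \frac{3 \log{\left(\frac{3}{2} \right)}}{2} - (- \frac{3 \log{\left(\frac{3}{2} \right)}}{2}) = \frac{1}{2}.
So G(\theta) = \frac{- 20 \theta^{3} + 54 \theta^{2} + 3 \theta \left(10 \theta^{2} - 18 \theta + 9\right) \log{\left(\theta^{2} + \frac{3}{2} \right)} + 36 \theta - 81 \log{\left(\theta^{2} + \frac{3}{2} \right)} - 18 \sqrt{6} \operatorname{atan}{\left(\frac{\sqrt{6} \theta}{3} \right)} + 27}{54}.
Check: d/d\theta[\frac{- 20 \theta^{3} + 54 \theta^{2} + 3 \theta \left(10 \theta^{2} - 18 \theta + 9\right) \log{\left(\theta^{2} + \frac{3}{2} \right)} + 36 \theta - 81 \log{\left(\theta^{2} + \frac{3}{2} \right)} - 18 \sqrt{6} \operatorname{atan}{\left(\frac{\sqrt{6} \theta}{3} \right)} + 27}{54}] = \frac{5 \theta^{2} \log{\left(\theta^{2} + \frac{3}{2} \right)}}{3} - 2 \theta \log{\left(\theta^{2} + \frac{3}{2} \right)} + \frac{\log{\left(\theta^{2} + \frac{3}{2} \right)}}{2}, which equals G'(\theta).

G(\theta) = \frac{- 20 \theta^{3} + 54 \theta^{2} + 3 \theta \left(10 \theta^{2} - 18 \theta + 9\right) \log{\left(\theta^{2} + \frac{3}{2} \right)} + 36 \theta - 81 \log{\left(\theta^{2} + \frac{3}{2} \right)} - 18 \sqrt{6} \operatorname{atan}{\left(\frac{\sqrt{6} \theta}{3} \right)} + 27}{54}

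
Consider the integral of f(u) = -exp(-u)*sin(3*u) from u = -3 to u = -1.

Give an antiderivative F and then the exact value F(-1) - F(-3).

Antiderivative: F(u) = (sin(3*u) + 3*cos(3*u))*exp(-u)/10; value = 3*exp(1)*cos(3)/10 - exp(1)*sin(3)/10 + exp(3)*sin(9)/10 - 3*exp(3)*cos(9)/10

A candidate is checked by its d/du: the result must match f(u).
F(u) = (sin(3*u) + 3*cos(3*u))*exp(-u)/10 is an antiderivative of f.
Check: d/du[(sin(3*u) + 3*cos(3*u))*exp(-u)/10] = -exp(-u)*sin(3*u) = f(u).
F(-1) = 3*exp(1)*cos(3)/10 - exp(1)*sin(3)/10; F(-3) = 3*exp(3)*cos(9)/10 - exp(3)*sin(9)/10.
Integral = F(-1) - F(-3) = 3*exp(1)*cos(3)/10 - exp(1)*sin(3)/10 + exp(3)*sin(9)/10 - 3*exp(3)*cos(9)/10.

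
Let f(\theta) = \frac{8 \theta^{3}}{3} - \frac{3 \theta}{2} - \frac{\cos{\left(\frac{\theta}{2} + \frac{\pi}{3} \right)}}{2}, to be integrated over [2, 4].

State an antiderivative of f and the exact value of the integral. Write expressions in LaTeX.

Antiderivative: F(\theta) = - \frac{- 8 \theta^{4} + 9 \theta^{2} + 12 \sin{\left(\frac{\theta}{2} + \frac{\pi}{3} \right)} + 24}{12}; value = - \sin{\left(\frac{\pi}{3} + 2 \right)} + \sin{\left(1 + \frac{\pi}{3} \right)} + 151

The integrand splits into summands that can be handled one at a time.
F(\theta) = - \frac{- 8 \theta^{4} + 9 \theta^{2} + 12 \sin{\left(\frac{\theta}{2} + \frac{\pi}{3} \right)} + 24}{12} is an antiderivative of f.
Check: d/d\theta[- \frac{- 8 \theta^{4} + 9 \theta^{2} + 12 \sin{\left(\frac{\theta}{2} + \frac{\pi}{3} \right)} + 24}{12}] = \frac{8 \theta^{3}}{3} - \frac{3 \theta}{2} - \frac{\cos{\left(\frac{\theta}{2} + \frac{\pi}{3} \right)}}{2} = f(\theta).
F(4) = \frac{470}{3} - \sin{\left(\frac{\pi}{3} + 2 \right)}; F(2) = \frac{17}{3} - \sin{\left(1 + \frac{\pi}{3} \right)}.
Integral = F(4) - F(2) = - \sin{\left(\frac{\pi}{3} + 2 \right)} + \sin{\left(1 + \frac{\pi}{3} \right)} + 151.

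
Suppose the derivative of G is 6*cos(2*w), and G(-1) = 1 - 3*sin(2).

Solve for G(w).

Differentiate the proposed G(w) back; it has to land on the given G'(w).
A general antiderivative is 3*sin(2*w) + C.
The condition gives C = 1 - 3*sin(2) - (-3*sin(2)) = 1.
So G(w) = 3*sin(2*w) + 1.
Check: d/dw[3*sin(2*w) + 1] = 6*cos(2*w) = G'(w).

G(w) = 3*sin(2*w) + 1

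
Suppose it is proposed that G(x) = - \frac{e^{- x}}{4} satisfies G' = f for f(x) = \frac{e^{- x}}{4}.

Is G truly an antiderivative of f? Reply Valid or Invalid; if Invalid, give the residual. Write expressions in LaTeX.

Valid: G'(x) = f(x).

d/dx[G] = \frac{e^{- x}}{4}
This equals f(x) exactly, so the claim holds.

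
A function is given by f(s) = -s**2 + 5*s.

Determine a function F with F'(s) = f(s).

An antiderivative is F(s) = s**2*(15 - 2*s)/6.

Integrate term by term and add the pieces.
Check: d/ds[s**2*(15 - 2*s)/6] = -s**2 + 5*s = f(s).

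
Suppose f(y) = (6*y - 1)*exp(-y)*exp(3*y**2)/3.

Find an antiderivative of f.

An antiderivative is F(y) = exp(-y)*exp(3*y**2)/3.

f matches the chain-rule pattern g'(h)*h' with inner function h(y) = 3*y**2 - y; substituting u = h(y) collapses the integral.
Check: d/dy[exp(-y)*exp(3*y**2)/3] = (6*y*exp(3*y**2) - exp(3*y**2))*exp(-y)/3, which equals f(y).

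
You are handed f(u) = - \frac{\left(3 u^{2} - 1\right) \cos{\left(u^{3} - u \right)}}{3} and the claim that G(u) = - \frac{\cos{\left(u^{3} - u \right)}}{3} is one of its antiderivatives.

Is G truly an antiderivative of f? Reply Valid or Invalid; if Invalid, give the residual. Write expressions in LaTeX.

d/du[G] = u^{2} \sin{\left(u^{3} - u \right)} - \frac{\sin{\left(u^{3} - u \right)}}{3}
d/du[G] - f(u) = u^{2} \sin{\left(u^{3} - u \right)} + u^{2} \cos{\left(u^{3} - u \right)} - \frac{\sin{\left(u^{3} - u \right)}}{3} - \frac{\cos{\left(u^{3} - u \right)}}{3} != 0.

Invalid: d/du[G] - f = u^{2} \sin{\left(u^{3} - u \right)} + u^{2} \cos{\left(u^{3} - u \right)} - \frac{\sin{\left(u^{3} - u \right)}}{3} - \frac{\cos{\left(u^{3} - u \right)}}{3}, which is not 0.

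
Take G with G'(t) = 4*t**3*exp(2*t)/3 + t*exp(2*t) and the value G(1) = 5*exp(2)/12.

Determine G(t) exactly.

Recognize the product-rule pattern: G'(t) = u'v + uv' with u = 2*t**3/3 - t**2 + 3*t/2 - 3/4, v = exp(2*t), so integration by parts undoes it.
A general antiderivative is (8*t**3 - 12*t**2 + 18*t - 9)*exp(2*t)/12 + C.
The condition gives C = 5*exp(2)/12 - (5*exp(2)/12) = 0.
So G(t) = (8*t**3 - 12*t**2 + 18*t - 9)*exp(2*t)/12.
Check: d/dt[(8*t**3 - 12*t**2 + 18*t - 9)*exp(2*t)/12] = 4*t**3*exp(2*t)/3 + t*exp(2*t) = G'(t).

G(t) = (8*t**3 - 12*t**2 + 18*t - 9)*exp(2*t)/12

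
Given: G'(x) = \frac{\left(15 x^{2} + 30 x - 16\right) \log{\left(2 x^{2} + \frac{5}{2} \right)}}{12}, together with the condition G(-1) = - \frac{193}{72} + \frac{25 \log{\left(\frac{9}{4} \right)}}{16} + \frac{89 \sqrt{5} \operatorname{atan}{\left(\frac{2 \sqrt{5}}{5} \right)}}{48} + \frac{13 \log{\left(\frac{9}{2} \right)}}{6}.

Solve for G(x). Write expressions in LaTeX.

G(x) = \frac{60 x^{3} \log{\left(2 x^{2} + \frac{5}{2} \right)} - 40 x^{3} + 180 x^{2} \log{\left(2 x^{2} + \frac{5}{2} \right)} - 180 x^{2} - 192 x \log{\left(2 x^{2} + \frac{5}{2} \right)} + 534 x + 225 \log{\left(x^{2} + \frac{5}{4} \right)} - 267 \sqrt{5} \operatorname{atan}{\left(\frac{2 \sqrt{5} x}{5} \right)} + 288}{144}

Any candidate G(x) must reproduce the stated G'(x) exactly.
A general antiderivative is - \frac{5 x^{3}}{18} - \frac{5 x^{2}}{4} + \frac{89 x}{24} + \left(\frac{5 x^{3}}{12} + \frac{5 x^{2}}{4} - \frac{4 x}{3}\right) \log{\left(2 x^{2} + \frac{5}{2} \right)} + \frac{25 \log{\left(x^{2} + \frac{5}{4} \right)}}{16} - \frac{89 \sqrt{5} \operatorname{atan}{\left(\frac{2 \sqrt{5} x}{5} \right)}}{48} + C.
The condition gives C = - \frac{193}{72} + \frac{25 \log{\left(\frac{9}{4} \right)}}{16} + \frac{89 \sqrt{5} \operatorname{atan}{\left(\frac{2 \sqrt{5}}{5} \right)}}{48} + \frac{13 \log{\left(\frac{9}{2} \right)}}{6} - (- \frac{337}{72} + \frac{25 \log{\left(\frac{9}{4} \right)}}{16} + \frac{89 \sqrt{5} \operatorname{atan}{\left(\frac{2 \sqrt{5}}{5} \right)}}{48} + \frac{13 \log{\left(\frac{9}{2} \right)}}{6}) = 2.
So G(x) = \frac{60 x^{3} \log{\left(2 x^{2} + \frac{5}{2} \right)} - 40 x^{3} + 180 x^{2} \log{\left(2 x^{2} + \frac{5}{2} \right)} - 180 x^{2} - 192 x \log{\left(2 x^{2} + \frac{5}{2} \right)} + 534 x + 225 \log{\left(x^{2} + \frac{5}{4} \right)} - 267 \sqrt{5} \operatorname{atan}{\left(\frac{2 \sqrt{5} x}{5} \right)} + 288}{144}.
Check: d/dx[\frac{60 x^{3} \log{\left(2 x^{2} + \frac{5}{2} \right)} - 40 x^{3} + 180 x^{2} \log{\left(2 x^{2} + \frac{5}{2} \right)} - 180 x^{2} - 192 x \log{\left(2 x^{2} + \frac{5}{2} \right)} + 534 x + 225 \log{\left(x^{2} + \frac{5}{4} \right)} - 267 \sqrt{5} \operatorname{atan}{\left(\frac{2 \sqrt{5} x}{5} \right)} + 288}{144}] = \frac{5 x^{2} \log{\left(2 x^{2} + \frac{5}{2} \right)}}{4} + \frac{5 x \log{\left(2 x^{2} + \frac{5}{2} \right)}}{2} - \frac{4 \log{\left(2 x^{2} + \frac{5}{2} \right)}}{3}, which equals G'(x).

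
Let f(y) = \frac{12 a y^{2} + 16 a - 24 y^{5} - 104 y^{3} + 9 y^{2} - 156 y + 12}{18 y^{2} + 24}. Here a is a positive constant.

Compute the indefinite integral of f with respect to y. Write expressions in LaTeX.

Differentiate the proposed F(y) back; it has to land on f(y) exactly.
Check: d/dy[\frac{2 a y}{3} - \frac{y^{4}}{3} - 2 y^{2} + \frac{y}{2} - \frac{5 \log{\left(y^{2} + \frac{4}{3} \right)}}{3}] = \frac{12 a y^{2} + 16 a - 24 y^{5} - 104 y^{3} + 9 y^{2} - 156 y + 12}{18 y^{2} + 24} = f(y).

F(y) = \frac{2 a y}{3} - \frac{y^{4}}{3} - 2 y^{2} + \frac{y}{2} - \frac{5 \log{\left(y^{2} + \frac{4}{3} \right)}}{3} + C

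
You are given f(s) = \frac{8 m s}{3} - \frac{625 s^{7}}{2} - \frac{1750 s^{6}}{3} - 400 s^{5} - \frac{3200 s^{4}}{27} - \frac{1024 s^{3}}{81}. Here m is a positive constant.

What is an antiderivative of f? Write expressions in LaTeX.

An antiderivative is F(s) = \frac{s^{2} \left(1728 m - s^{2} \left(- 15 s - 8\right)^{4}\right)}{1296}.

Integrate term by term and add the pieces.
Check: d/ds[\frac{s^{2} \left(1728 m - s^{2} \left(- 15 s - 8\right)^{4}\right)}{1296}] = \frac{8 m s}{3} - \frac{625 s^{7}}{2} - \frac{1750 s^{6}}{3} - 400 s^{5} - \frac{3200 s^{4}}{27} - \frac{1024 s^{3}}{81} = f(s).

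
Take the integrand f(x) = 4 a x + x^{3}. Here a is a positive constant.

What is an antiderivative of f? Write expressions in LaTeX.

The integrand splits into summands that can be handled one at a time.
Check: d/dx[\frac{x^{2} \left(8 a + x^{2}\right)}{4}] = 4 a x + x^{3} = f(x).

An antiderivative is F(x) = \frac{x^{2} \left(8 a + x^{2}\right)}{4}.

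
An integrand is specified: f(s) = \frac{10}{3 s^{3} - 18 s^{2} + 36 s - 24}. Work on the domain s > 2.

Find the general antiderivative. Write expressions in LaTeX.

F(s) = - \frac{5}{3 \left(s - 2\right)^{2}} + C

A candidate is checked by its d/ds: the result must match f(s).
Check: d/ds[- \frac{5}{3 \left(s - 2\right)^{2}}] = \frac{10}{3 s^{3} - 18 s^{2} + 36 s - 24} = f(s).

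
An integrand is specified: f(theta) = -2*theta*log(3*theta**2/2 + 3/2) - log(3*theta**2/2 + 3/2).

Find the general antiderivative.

F(theta) = theta**2 + theta*(-theta - 1)*log(3*theta**2/2 + 3/2) + 2*theta - log(theta**2 + 1) - 2*atan(theta) + C

The integrand splits into summands that can be handled one at a time.
Check: d/dtheta[theta**2 + theta*(-theta - 1)*log(3*theta**2/2 + 3/2) + 2*theta - log(theta**2 + 1) - 2*atan(theta)] = -2*theta*log(theta**2 + 1) - 2*theta*log(3) + 2*theta*log(2) - log(theta**2 + 1) - log(3) + log(2), which equals f(theta).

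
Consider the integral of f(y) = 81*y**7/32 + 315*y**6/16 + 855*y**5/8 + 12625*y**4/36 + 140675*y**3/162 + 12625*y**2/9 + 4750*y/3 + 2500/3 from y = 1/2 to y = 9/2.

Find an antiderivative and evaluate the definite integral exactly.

f matches the chain-rule pattern g'(h)*h' with inner function h(y) = -3*y**2/4 - 5*y/3 - 5; substituting u = h(y) collapses the integral.
F(y) = (9*y**2 + 20*y + 60)**4/20736 is an antiderivative of f.
Check: d/dy[(9*y**2 + 20*y + 60)**4/20736] = 81*y**7/32 + 315*y**6/16 + 855*y**5/8 + 12625*y**4/36 + 140675*y**3/162 + 12625*y**2/9 + 4750*y/3 + 2500/3 = f(y).
F(9/2) = 38513670001/65536; F(1/2) = 6975757441/5308416.
Integral = F(9/2) - F(1/2) = 48634867385/82944.

Antiderivative: F(y) = (9*y**2 + 20*y + 60)**4/20736; value = 48634867385/82944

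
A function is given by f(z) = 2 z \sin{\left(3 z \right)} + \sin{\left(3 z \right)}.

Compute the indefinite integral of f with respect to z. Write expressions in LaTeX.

F(z) = - \frac{2 z \cos{\left(3 z \right)}}{3} + \frac{2 \sin{\left(3 z \right)}}{9} - \frac{\cos{\left(3 z \right)}}{3} + C

Integrate term by term and add the pieces.
Check: d/dz[- \frac{2 z \cos{\left(3 z \right)}}{3} + \frac{2 \sin{\left(3 z \right)}}{9} - \frac{\cos{\left(3 z \right)}}{3}] = 2 z \sin{\left(3 z \right)} + \sin{\left(3 z \right)} = f(z).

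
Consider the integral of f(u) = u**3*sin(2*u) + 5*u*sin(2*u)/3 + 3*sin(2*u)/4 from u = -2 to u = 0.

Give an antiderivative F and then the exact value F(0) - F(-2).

The integrand splits into summands that can be handled one at a time.
F(u) = -u**3*cos(2*u)/2 + 3*u**2*sin(2*u)/4 - u*cos(2*u)/12 + sin(2*u)/24 - 3*cos(2*u)/8 is an antiderivative of f.
Check: d/du[-u**3*cos(2*u)/2 + 3*u**2*sin(2*u)/4 - u*cos(2*u)/12 + sin(2*u)/24 - 3*cos(2*u)/8] = u**3*sin(2*u) + 5*u*sin(2*u)/3 + 3*sin(2*u)/4 = f(u).
F(0) = -3/8; F(-2) = 91*cos(4)/24 - 73*sin(4)/24.
Integral = F(0) - F(-2) = 73*sin(4)/24 - 3/8 - 91*cos(4)/24.

Antiderivative: F(u) = -u**3*cos(2*u)/2 + 3*u**2*sin(2*u)/4 - u*cos(2*u)/12 + sin(2*u)/24 - 3*cos(2*u)/8; value = 73*sin(4)/24 - 3/8 - 91*cos(4)/24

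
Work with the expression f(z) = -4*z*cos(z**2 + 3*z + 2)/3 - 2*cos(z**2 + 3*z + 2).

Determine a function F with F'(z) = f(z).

An antiderivative is F(z) = -2*sin(z**2 + 3*z + 2)/3.

f matches the chain-rule pattern g'(h)*h' with inner function h(z) = z**2 + 3*z + 2; substituting u = h(z) collapses the integral.
Check: d/dz[-2*sin(z**2 + 3*z + 2)/3] = -4*z*cos(z**2 + 3*z + 2)/3 - 2*cos(z**2 + 3*z + 2) = f(z).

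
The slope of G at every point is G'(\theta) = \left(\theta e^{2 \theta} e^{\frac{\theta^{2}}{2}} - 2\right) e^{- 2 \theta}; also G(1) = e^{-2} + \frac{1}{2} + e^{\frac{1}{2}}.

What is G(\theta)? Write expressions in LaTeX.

Whatever form G(\theta) takes, its d/d\theta must return the stated G'(\theta).
A general antiderivative is e^{\frac{\theta^{2}}{2}} + e^{- 2 \theta} + C.
The condition gives C = e^{-2} + \frac{1}{2} + e^{\frac{1}{2}} - (e^{-2} + e^{\frac{1}{2}}) = \frac{1}{2}.
So G(\theta) = \frac{\left(2 e^{2 \theta} e^{\frac{\theta^{2}}{2}} + e^{2 \theta} + 2\right) e^{- 2 \theta}}{2}.
Check: d/d\theta[\frac{\left(2 e^{2 \theta} e^{\frac{\theta^{2}}{2}} + e^{2 \theta} + 2\right) e^{- 2 \theta}}{2}] = \left(\theta e^{2 \theta} e^{\frac{\theta^{2}}{2}} - 2\right) e^{- 2 \theta} = G'(\theta).

G(\theta) = \frac{\left(2 e^{2 \theta} e^{\frac{\theta^{2}}{2}} + e^{2 \theta} + 2\right) e^{- 2 \theta}}{2}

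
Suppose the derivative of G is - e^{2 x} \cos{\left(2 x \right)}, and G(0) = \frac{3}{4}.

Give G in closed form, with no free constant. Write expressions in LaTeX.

Since d/dx undoes antidifferentiation here, G(x) must give back the stated G'(x).
A general antiderivative is - \frac{e^{2 x} \sin{\left(2 x \right)}}{4} - \frac{e^{2 x} \cos{\left(2 x \right)}}{4} + C.
The condition gives C = \frac{3}{4} - (- \frac{1}{4}) = 1.
So G(x) = - \frac{e^{2 x} \sin{\left(2 x \right)} + e^{2 x} \cos{\left(2 x \right)} - 4}{4}.
Check: d/dx[- \frac{e^{2 x} \sin{\left(2 x \right)} + e^{2 x} \cos{\left(2 x \right)} - 4}{4}] = - e^{2 x} \cos{\left(2 x \right)} = G'(x).

G(x) = - \frac{e^{2 x} \sin{\left(2 x \right)} + e^{2 x} \cos{\left(2 x \right)} - 4}{4}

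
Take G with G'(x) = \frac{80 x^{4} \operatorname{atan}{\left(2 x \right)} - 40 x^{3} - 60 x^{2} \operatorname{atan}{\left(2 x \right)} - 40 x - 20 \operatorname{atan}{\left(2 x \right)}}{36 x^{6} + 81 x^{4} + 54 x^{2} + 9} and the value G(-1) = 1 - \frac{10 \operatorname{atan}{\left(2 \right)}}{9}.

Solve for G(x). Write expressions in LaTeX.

Recover the given G'(x) by differentiating a candidate G(x); any mismatch rules it out.
A general antiderivative is - \frac{10 x \operatorname{atan}{\left(2 x \right)}}{3 \left(\frac{3 x^{2}}{2} + \frac{3}{2}\right)} + C.
The condition gives C = 1 - \frac{10 \operatorname{atan}{\left(2 \right)}}{9} - (- \frac{10 \operatorname{atan}{\left(2 \right)}}{9}) = 1.
So G(x) = \frac{9 x^{2} - 20 x \operatorname{atan}{\left(2 x \right)} + 9}{9 \left(x^{2} + 1\right)}.
Check: d/dx[\frac{9 x^{2} - 20 x \operatorname{atan}{\left(2 x \right)} + 9}{9 \left(x^{2} + 1\right)}] = \frac{80 x^{4} \operatorname{atan}{\left(2 x \right)} - 40 x^{3} - 60 x^{2} \operatorname{atan}{\left(2 x \right)} - 40 x - 20 \operatorname{atan}{\left(2 x \right)}}{36 x^{6} + 81 x^{4} + 54 x^{2} + 9} = G'(x).

G(x) = \frac{9 x^{2} - 20 x \operatorname{atan}{\left(2 x \right)} + 9}{9 \left(x^{2} + 1\right)}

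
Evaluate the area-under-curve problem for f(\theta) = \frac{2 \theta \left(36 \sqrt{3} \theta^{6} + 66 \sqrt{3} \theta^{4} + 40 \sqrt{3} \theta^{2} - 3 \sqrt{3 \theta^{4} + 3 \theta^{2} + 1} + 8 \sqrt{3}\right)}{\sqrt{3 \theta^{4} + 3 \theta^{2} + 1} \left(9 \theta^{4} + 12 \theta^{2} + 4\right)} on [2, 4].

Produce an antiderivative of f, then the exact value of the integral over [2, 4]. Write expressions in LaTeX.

Recover f(\theta) by differentiating a candidate F(\theta); any mismatch rules it out.
F(\theta) = \frac{12 \theta^{2} \sqrt{3 \theta^{4} + 3 \theta^{2} + 1} + 8 \sqrt{3 \theta^{4} + 3 \theta^{2} + 1} + \sqrt{3}}{3 \sqrt{3} \theta^{2} + 2 \sqrt{3}} is an antiderivative of f.
Check: d/d\theta[\frac{12 \theta^{2} \sqrt{3 \theta^{4} + 3 \theta^{2} + 1} + 8 \sqrt{3 \theta^{4} + 3 \theta^{2} + 1} + \sqrt{3}}{3 \sqrt{3} \theta^{2} + 2 \sqrt{3}}] = \frac{72 \sqrt{3} \theta^{7} + 132 \sqrt{3} \theta^{5} + 80 \sqrt{3} \theta^{3} - 6 \theta \sqrt{3 \theta^{4} + 3 \theta^{2} + 1} + 16 \sqrt{3} \theta}{9 \theta^{4} \sqrt{3 \theta^{4} + 3 \theta^{2} + 1} + 12 \theta^{2} \sqrt{3 \theta^{4} + 3 \theta^{2} + 1} + 4 \sqrt{3 \theta^{4} + 3 \theta^{2} + 1}}, which equals f(\theta).
F(4) = \frac{1}{50} + \frac{4 \sqrt{2451}}{3}; F(2) = \frac{1}{14} + \frac{4 \sqrt{183}}{3}.
Integral = F(4) - F(2) = - \frac{4 \sqrt{183}}{3} - \frac{9}{175} + \frac{4 \sqrt{2451}}{3}.

Antiderivative: F(\theta) = \frac{12 \theta^{2} \sqrt{3 \theta^{4} + 3 \theta^{2} + 1} + 8 \sqrt{3 \theta^{4} + 3 \theta^{2} + 1} + \sqrt{3}}{3 \sqrt{3} \theta^{2} + 2 \sqrt{3}}; value = - \frac{4 \sqrt{183}}{3} - \frac{9}{175} + \frac{4 \sqrt{2451}}{3}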